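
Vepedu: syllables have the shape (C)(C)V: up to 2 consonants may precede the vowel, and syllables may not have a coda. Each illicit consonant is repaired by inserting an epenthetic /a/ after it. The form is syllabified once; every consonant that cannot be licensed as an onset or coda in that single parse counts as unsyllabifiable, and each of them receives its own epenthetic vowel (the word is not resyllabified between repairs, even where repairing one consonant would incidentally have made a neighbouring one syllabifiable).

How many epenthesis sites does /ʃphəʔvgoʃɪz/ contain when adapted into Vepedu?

The unsyllabifiable consonants are /ʃ/, /ʔ/, /z/; each receives one epenthetic vowel.

3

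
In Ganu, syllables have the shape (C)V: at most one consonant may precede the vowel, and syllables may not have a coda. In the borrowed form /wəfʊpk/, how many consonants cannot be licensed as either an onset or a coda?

2

Syllabifying with onset maximization leaves /p/, /k/ stranded (no codas are permitted; onsets are limited to one consonant).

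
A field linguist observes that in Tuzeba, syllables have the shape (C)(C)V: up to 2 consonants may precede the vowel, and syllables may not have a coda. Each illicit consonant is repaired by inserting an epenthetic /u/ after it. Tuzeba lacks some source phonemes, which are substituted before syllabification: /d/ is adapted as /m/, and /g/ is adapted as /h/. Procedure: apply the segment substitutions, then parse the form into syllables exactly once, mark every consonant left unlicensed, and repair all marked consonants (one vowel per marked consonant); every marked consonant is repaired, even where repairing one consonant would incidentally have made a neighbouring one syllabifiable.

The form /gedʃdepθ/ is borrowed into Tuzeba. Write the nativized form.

hemuʃmepuθu

Substitution: /g/ → /h/, /d/ → /m/, giving /hemʃmepθ/.
Syllabifying with onset maximization leaves /m/, /p/, /θ/ stranded (no codas are permitted; onsets may contain at most 2 consonants).
Inserting the epenthetic vowel yields /m/ → /mu/, /p/ → /pu/, /θ/ → /θu/.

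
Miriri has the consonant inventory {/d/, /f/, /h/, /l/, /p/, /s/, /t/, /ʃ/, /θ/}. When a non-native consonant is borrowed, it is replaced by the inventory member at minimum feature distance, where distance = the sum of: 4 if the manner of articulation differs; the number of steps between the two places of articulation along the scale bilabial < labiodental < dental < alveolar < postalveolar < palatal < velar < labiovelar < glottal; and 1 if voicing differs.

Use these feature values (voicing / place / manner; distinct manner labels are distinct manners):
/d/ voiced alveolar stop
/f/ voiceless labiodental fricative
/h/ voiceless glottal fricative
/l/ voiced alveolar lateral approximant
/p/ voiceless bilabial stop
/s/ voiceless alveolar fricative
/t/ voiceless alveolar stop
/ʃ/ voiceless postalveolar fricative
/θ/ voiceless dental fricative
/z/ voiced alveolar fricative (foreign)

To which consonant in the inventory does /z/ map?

/s/ is closest: same manner (fricative), place distance 0 (alveolar→alveolar), voicing differs (+1); total 1. Next closest is /ʃ/ at distance 2.

s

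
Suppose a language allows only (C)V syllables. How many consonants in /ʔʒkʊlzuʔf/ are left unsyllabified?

5

The consonants /ʔ/, /ʒ/, /l/, /ʔ/, /f/ cannot be parsed into a legal (C)V syllable (no codas are permitted; onsets are limited to one consonant).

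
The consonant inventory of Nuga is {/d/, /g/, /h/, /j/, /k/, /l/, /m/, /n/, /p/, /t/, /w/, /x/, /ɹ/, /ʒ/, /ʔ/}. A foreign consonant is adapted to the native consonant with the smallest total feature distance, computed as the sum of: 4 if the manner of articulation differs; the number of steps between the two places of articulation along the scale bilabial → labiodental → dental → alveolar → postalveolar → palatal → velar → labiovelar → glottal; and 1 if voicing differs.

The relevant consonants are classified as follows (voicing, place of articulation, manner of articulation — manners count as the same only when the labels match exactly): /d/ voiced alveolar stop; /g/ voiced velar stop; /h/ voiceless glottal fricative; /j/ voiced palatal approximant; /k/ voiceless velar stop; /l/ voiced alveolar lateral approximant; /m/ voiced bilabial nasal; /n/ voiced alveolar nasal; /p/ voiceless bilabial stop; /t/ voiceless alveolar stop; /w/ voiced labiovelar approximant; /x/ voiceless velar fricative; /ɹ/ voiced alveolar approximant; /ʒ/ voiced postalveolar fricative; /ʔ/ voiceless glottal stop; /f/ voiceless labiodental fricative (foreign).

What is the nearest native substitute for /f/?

/ʒ/ is closest: same manner (fricative), place distance 3 (labiodental→postalveolar), voicing differs (+1); total 4. Next closest is /p/ at distance 5.

ʒ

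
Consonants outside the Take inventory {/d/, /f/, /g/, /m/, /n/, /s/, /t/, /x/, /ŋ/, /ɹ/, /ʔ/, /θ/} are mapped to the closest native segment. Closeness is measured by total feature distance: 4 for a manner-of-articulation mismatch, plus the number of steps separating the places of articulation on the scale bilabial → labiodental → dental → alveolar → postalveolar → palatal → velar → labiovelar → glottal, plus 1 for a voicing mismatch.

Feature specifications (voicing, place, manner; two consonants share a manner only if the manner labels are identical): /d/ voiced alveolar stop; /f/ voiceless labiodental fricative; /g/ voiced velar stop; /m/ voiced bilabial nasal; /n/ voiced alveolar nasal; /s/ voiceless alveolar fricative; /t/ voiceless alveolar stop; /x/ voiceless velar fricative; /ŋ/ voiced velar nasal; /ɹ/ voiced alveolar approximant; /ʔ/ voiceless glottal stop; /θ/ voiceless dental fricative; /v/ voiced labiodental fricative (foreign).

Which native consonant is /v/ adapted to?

/f/ is closest: same manner (fricative), place distance 0 (labiodental→labiodental), voicing differs (+1); total 1. Next closest is /θ/ at distance 2.

f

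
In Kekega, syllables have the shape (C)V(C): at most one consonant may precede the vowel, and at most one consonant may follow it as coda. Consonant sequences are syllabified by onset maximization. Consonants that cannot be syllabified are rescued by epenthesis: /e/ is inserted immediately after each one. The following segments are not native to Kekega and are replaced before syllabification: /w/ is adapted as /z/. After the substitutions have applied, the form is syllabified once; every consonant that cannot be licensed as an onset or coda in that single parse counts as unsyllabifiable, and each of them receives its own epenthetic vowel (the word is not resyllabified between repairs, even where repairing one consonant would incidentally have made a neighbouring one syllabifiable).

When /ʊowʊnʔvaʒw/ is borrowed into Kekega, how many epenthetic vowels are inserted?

2

After substitution the input is /ʊozʊnʔvaʒz/.
The unsyllabifiable consonants are /ʔ/, /z/; each receives one epenthetic vowel.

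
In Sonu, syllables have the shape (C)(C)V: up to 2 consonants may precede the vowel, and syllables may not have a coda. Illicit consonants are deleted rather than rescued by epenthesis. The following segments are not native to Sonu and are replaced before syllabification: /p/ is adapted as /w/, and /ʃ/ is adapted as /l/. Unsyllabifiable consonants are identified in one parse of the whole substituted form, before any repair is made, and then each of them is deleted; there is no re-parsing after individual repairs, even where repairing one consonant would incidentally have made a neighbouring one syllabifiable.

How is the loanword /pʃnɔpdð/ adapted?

lnɔ

Substitution: /p/ → /w/, /ʃ/ → /l/, giving /wlnɔwdð/.
Syllabifying with onset maximization leaves /w/, /w/, /d/, /ð/ stranded (no codas are permitted; onsets may contain at most 2 consonants).
Deletion applies to /w/, /w/, /d/, /ð/.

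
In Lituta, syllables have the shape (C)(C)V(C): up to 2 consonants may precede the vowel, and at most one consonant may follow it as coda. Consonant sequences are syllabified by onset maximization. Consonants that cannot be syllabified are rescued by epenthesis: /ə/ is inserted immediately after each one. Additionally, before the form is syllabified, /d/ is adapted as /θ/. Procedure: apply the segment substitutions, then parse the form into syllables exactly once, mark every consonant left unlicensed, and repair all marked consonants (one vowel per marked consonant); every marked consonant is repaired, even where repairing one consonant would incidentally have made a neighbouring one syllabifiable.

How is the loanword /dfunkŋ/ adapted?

Substitution: /d/ → /θ/, giving /θfunkŋ/.
Under (C)(C)V(C), the unsyllabifiable consonants are /k/, /ŋ/ (at most one coda consonant is licensed; onsets may contain at most 2 consonants).
Inserting the epenthetic vowel yields /k/ → /kə/, /ŋ/ → /ŋə/.

θfunkəŋə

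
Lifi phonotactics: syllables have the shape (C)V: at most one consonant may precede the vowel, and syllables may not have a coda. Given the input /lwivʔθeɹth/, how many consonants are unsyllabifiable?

The consonants /l/, /v/, /ʔ/, /ɹ/, /t/, /h/ cannot be parsed into a legal (C)V syllable (no codas are permitted; onsets are limited to one consonant).

6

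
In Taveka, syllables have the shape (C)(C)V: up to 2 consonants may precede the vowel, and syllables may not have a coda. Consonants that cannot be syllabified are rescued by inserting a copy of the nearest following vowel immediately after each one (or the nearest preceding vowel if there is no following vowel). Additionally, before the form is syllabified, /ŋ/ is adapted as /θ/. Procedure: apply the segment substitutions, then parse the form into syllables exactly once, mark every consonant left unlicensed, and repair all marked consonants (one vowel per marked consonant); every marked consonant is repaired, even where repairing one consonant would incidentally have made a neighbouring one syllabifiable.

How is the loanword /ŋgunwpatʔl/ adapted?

Substitution: /ŋ/ → /θ/, giving /θgunwpatʔl/.
The consonants /n/, /t/, /ʔ/, /l/ cannot be parsed into a legal (C)(C)V syllable (no codas are permitted; onsets may contain at most 2 consonants).
Inserting the epenthetic vowel yields /n/ → /na/, /t/ → /ta/, /ʔ/ → /ʔa/, /l/ → /la/.

θgunawpataʔala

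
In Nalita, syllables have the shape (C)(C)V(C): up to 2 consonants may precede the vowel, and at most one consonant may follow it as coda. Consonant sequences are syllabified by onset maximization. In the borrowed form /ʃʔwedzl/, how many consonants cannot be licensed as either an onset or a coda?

Under (C)(C)V(C), the unsyllabifiable consonants are /ʃ/, /z/, /l/ (at most one coda consonant is licensed; onsets may contain at most 2 consonants).

3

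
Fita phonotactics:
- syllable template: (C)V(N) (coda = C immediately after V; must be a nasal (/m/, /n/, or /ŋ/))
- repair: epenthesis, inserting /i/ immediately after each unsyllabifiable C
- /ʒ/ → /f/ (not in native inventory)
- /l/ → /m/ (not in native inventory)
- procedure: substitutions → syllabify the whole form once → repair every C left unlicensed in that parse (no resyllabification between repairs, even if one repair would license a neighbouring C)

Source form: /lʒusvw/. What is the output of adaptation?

Substitution: /l/ → /m/, /ʒ/ → /f/, giving /mfusvw/.
Under (C)V(N), the unsyllabifiable consonants are /m/, /s/, /v/, /w/ (only a nasal (/m/, /n/, or /ŋ/) is licensed in coda position; onsets are limited to one consonant).
Epenthesis after each stranded consonant: /m/ → /mi/, /s/ → /si/, /v/ → /vi/, /w/ → /wi/.

mifusiviwi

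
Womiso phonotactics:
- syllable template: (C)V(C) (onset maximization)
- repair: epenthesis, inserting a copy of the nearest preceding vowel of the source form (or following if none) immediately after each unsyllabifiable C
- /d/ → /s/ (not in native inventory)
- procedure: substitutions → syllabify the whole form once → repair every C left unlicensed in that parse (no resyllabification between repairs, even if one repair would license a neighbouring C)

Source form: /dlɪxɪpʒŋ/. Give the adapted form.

sɪlɪxɪpʒɪŋɪ

Substitution: /d/ → /s/, giving /slɪxɪpʒŋ/.
The consonants /s/, /ʒ/, /ŋ/ cannot be parsed into a legal (C)V(C) syllable (at most one coda consonant is licensed; onsets are limited to one consonant).
Each unlicensed consonant becomes the onset of a new syllable: /s/ → /sɪ/, /ʒ/ → /ʒɪ/, /ŋ/ → /ŋɪ/.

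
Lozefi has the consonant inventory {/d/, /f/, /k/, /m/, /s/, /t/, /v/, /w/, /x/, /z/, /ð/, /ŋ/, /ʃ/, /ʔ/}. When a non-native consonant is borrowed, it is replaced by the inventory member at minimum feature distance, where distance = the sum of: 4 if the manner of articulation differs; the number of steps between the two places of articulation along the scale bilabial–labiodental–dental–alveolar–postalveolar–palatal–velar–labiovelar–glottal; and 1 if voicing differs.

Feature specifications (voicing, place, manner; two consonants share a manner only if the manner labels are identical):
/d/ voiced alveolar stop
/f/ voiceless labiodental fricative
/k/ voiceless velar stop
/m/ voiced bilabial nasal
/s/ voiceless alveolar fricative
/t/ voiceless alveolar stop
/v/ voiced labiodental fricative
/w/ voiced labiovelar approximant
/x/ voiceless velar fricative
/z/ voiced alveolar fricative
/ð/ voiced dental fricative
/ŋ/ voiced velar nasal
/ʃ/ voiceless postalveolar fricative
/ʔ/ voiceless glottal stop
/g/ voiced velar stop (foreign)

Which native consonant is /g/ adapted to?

/k/ is closest: same manner (stop), place distance 0 (velar→velar), voicing differs (+1); total 1. Next closest is /d/ at distance 3.

k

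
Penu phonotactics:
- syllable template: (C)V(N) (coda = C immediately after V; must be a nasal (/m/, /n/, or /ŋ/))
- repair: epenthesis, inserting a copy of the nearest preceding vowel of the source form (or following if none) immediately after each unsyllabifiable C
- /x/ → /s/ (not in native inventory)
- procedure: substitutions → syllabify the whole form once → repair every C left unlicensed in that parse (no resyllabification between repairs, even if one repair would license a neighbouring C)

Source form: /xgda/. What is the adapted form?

sagada

Substitution: /x/ → /s/, giving /sgda/.
The consonants /s/, /g/ cannot be parsed into a legal (C)V(N) syllable (only a nasal (/m/, /n/, or /ŋ/) is licensed in coda position; onsets are limited to one consonant).
Inserting the epenthetic vowel yields /s/ → /sa/, /g/ → /ga/.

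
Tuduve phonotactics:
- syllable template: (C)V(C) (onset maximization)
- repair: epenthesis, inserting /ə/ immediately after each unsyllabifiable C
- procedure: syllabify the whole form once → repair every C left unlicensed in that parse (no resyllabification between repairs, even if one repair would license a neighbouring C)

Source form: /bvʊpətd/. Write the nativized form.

bəvʊpətdə

Under (C)V(C), the unsyllabifiable consonants are /b/, /d/ (at most one coda consonant is licensed; onsets are limited to one consonant).
Epenthesis after each stranded consonant: /b/ → /bə/, /d/ → /də/.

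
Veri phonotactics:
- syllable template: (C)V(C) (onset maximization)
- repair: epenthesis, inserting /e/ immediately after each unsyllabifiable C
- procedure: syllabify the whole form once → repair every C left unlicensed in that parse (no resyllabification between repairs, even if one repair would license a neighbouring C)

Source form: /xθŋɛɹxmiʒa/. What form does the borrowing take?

xeθeŋɛɹxemiʒa

Under (C)V(C), the unsyllabifiable consonants are /x/, /θ/, /x/ (at most one coda consonant is licensed; onsets are limited to one consonant).
Inserting the epenthetic vowel yields /x/ → /xe/, /θ/ → /θe/, /x/ → /xe/.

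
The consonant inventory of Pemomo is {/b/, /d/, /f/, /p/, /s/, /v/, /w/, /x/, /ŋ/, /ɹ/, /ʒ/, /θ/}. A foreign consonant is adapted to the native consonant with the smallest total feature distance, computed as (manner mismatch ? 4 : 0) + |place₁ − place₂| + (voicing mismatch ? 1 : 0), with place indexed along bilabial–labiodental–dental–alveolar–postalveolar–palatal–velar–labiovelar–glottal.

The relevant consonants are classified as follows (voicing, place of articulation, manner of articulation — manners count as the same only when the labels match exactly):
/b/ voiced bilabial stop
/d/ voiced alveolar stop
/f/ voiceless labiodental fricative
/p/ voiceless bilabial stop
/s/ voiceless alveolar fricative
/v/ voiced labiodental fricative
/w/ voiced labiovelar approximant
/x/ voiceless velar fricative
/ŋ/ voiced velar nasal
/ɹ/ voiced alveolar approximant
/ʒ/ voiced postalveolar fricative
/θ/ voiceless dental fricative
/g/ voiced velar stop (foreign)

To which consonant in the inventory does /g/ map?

/d/ is closest: same manner (stop), place distance 3 (velar→alveolar), same voicing; total 3. Next closest is /ŋ/ at distance 4.

d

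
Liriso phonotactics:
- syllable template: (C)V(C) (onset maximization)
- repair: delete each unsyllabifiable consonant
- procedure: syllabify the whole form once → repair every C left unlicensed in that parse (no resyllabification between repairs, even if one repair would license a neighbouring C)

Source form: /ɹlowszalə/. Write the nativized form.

Under (C)V(C), the unsyllabifiable consonants are /ɹ/, /s/ (at most one coda consonant is licensed; onsets are limited to one consonant).
Deletion applies to /ɹ/, /s/.

lowzalə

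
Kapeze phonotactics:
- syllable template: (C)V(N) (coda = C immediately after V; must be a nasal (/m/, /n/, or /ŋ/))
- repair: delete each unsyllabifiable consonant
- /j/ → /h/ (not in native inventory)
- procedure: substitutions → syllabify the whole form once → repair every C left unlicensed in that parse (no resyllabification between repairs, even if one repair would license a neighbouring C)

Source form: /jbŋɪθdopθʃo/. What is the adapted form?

ŋɪdoʃo

Substitution: /j/ → /h/, giving /hbŋɪθdopθʃo/.
Under (C)V(N), the unsyllabifiable consonants are /h/, /b/, /θ/, /p/, /θ/ (only a nasal (/m/, /n/, or /ŋ/) is licensed in coda position; onsets are limited to one consonant).
Deletion applies to /h/, /b/, /θ/, /p/, /θ/.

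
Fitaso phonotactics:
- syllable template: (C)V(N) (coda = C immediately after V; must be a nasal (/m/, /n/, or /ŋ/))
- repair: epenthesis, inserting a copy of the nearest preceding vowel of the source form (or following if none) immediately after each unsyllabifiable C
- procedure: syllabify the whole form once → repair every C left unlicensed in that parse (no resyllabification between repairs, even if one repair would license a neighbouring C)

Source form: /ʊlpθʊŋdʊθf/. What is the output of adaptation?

ʊlʊpʊθʊŋdʊθʊfʊ

Syllabifying with onset maximization leaves /l/, /p/, /θ/, /f/ stranded (only a nasal (/m/, /n/, or /ŋ/) is licensed in coda position; onsets are limited to one consonant).
Inserting the epenthetic vowel yields /l/ → /lʊ/, /p/ → /pʊ/, /θ/ → /θʊ/, /f/ → /fʊ/.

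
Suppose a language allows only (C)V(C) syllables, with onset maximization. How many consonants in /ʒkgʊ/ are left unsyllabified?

2

The consonants /ʒ/, /k/ cannot be parsed into a legal (C)V(C) syllable (at most one coda consonant is licensed; onsets are limited to one consonant).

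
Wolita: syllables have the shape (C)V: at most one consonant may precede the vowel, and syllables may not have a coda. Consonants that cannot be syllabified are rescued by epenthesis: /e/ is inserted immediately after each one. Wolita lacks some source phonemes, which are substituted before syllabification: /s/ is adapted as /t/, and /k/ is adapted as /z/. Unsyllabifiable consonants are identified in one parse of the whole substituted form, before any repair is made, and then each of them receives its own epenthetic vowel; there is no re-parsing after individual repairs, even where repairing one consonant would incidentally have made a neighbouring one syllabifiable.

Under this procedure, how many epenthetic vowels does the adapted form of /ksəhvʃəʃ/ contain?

4

After substitution the input is /ztəhvʃəʃ/.
The unsyllabifiable consonants are /z/, /h/, /v/, /ʃ/; each receives one epenthetic vowel.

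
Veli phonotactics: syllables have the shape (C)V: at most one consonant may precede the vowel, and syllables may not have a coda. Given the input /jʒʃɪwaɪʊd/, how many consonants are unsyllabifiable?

Syllabifying with onset maximization leaves /j/, /ʒ/, /d/ stranded (no codas are permitted; onsets are limited to one consonant).

3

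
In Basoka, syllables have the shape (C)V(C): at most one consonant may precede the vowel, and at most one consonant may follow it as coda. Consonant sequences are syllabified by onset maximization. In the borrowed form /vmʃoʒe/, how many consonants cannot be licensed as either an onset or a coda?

Syllabifying with onset maximization leaves /v/, /m/ stranded (at most one coda consonant is licensed; onsets are limited to one consonant).

2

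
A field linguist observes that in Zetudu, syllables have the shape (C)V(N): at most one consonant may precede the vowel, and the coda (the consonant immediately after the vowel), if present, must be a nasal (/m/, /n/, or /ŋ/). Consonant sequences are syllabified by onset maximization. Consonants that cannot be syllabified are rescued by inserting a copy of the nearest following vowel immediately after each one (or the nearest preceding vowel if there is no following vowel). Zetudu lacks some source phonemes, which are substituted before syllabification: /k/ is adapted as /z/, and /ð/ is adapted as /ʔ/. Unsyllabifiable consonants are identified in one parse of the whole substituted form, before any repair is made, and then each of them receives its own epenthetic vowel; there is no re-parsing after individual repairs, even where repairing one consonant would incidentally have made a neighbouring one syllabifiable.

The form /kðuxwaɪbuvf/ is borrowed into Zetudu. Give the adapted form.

zuʔuxawaɪbuvufu

Substitution: /k/ → /z/, /ð/ → /ʔ/, giving /zʔuxwaɪbuvf/.
Under (C)V(N), the unsyllabifiable consonants are /z/, /x/, /v/, /f/ (only a nasal (/m/, /n/, or /ŋ/) is licensed in coda position; onsets are limited to one consonant).
Epenthesis after each stranded consonant: /z/ → /zu/, /x/ → /xa/, /v/ → /vu/, /f/ → /fu/.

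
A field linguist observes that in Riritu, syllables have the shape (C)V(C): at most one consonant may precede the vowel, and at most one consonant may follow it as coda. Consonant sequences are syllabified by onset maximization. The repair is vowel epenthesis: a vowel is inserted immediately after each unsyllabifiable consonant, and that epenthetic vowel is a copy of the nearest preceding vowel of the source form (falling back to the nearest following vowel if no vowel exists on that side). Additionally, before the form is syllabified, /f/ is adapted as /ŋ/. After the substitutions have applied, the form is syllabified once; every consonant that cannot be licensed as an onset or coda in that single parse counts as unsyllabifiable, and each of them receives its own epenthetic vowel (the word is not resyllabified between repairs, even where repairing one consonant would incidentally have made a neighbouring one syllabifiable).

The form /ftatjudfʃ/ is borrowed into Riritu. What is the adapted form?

ŋatatjudŋuʃu

Substitution: /f/ → /ŋ/, giving /ŋtatjudŋʃ/.
Syllabifying with onset maximization leaves /ŋ/, /ŋ/, /ʃ/ stranded (at most one coda consonant is licensed; onsets are limited to one consonant).
Epenthesis after each stranded consonant: /ŋ/ → /ŋa/, /ŋ/ → /ŋu/, /ʃ/ → /ʃu/.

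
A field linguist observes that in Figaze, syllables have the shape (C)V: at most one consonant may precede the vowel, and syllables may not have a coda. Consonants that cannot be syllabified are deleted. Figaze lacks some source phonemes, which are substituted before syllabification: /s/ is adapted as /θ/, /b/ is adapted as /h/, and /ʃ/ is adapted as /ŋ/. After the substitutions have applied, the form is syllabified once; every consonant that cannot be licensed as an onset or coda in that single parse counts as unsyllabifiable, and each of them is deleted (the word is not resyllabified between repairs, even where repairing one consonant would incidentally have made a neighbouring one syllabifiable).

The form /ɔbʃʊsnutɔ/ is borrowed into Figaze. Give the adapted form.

Substitution: /b/ → /h/, /ʃ/ → /ŋ/, /s/ → /θ/, giving /ɔhŋʊθnutɔ/.
The consonants /h/, /θ/ cannot be parsed into a legal (C)V syllable (no codas are permitted; onsets are limited to one consonant).
Deletion applies to /h/, /θ/.

ɔŋʊnutɔ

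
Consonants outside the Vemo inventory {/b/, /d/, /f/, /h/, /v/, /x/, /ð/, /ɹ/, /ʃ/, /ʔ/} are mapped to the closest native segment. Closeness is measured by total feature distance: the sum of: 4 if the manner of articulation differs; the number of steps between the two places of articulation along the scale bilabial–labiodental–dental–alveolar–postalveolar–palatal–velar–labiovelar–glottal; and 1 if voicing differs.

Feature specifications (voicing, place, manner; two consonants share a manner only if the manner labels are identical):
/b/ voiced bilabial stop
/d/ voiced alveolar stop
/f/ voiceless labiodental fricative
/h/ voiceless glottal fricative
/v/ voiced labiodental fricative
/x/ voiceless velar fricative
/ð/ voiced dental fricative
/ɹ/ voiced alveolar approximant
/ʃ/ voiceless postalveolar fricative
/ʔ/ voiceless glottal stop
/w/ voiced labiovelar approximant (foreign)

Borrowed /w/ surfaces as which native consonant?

/ɹ/ is closest: same manner (approximant), place distance 4 (labiovelar→alveolar), same voicing; total 4. Next closest is /h/ at distance 6.

ɹ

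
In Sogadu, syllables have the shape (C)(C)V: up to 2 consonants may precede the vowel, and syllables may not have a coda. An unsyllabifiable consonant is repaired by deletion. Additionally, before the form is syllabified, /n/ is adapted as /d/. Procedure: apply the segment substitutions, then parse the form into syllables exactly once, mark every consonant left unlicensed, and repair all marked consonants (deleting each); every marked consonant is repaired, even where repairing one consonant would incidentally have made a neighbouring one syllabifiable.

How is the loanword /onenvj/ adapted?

ode

Substitution: /n/ → /d/, giving /odedvj/.
The consonants /d/, /v/, /j/ cannot be parsed into a legal (C)(C)V syllable (no codas are permitted; onsets may contain at most 2 consonants).
Each unlicensed consonant is deleted: /d/, /v/, /j/.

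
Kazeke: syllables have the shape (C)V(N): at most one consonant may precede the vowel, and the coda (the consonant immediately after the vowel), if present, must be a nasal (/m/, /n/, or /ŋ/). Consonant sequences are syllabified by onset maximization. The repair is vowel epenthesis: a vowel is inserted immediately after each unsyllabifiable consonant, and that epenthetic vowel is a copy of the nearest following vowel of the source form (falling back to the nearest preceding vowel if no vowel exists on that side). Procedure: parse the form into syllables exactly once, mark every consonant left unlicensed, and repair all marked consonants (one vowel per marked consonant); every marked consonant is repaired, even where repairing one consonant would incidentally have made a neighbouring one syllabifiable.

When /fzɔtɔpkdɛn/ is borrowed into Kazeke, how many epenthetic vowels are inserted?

3

The unsyllabifiable consonants are /f/, /p/, /k/; each receives one epenthetic vowel.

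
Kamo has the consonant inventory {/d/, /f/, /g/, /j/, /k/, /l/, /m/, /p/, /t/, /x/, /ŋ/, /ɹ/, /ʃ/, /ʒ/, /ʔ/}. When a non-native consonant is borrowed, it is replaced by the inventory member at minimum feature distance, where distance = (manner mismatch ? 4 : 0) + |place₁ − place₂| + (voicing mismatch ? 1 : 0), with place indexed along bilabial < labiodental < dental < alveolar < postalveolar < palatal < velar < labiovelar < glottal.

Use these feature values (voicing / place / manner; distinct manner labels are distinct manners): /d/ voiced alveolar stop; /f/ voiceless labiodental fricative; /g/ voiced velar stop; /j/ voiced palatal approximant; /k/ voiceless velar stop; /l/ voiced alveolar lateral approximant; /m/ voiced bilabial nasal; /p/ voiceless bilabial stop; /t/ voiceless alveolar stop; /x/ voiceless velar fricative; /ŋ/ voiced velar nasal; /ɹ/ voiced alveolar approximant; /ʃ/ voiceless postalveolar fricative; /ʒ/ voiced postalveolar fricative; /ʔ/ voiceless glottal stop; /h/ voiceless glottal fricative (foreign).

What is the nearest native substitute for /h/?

/x/ is closest: same manner (fricative), place distance 2 (glottal→velar), same voicing; total 2. Next closest is /ʃ/ at distance 4.

x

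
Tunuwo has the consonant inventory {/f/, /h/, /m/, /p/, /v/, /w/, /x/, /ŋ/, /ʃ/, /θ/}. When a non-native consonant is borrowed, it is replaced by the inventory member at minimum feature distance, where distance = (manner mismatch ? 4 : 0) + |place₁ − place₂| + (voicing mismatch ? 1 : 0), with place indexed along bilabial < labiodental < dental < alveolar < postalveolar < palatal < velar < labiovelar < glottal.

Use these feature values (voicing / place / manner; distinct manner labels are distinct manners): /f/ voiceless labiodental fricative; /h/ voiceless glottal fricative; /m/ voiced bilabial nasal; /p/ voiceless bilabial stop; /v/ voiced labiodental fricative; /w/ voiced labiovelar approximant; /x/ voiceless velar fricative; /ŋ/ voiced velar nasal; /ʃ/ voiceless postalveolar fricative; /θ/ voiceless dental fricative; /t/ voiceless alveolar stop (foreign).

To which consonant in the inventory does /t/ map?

/p/ is closest: same manner (stop), place distance 3 (alveolar→bilabial), same voicing; total 3. Next closest is /ʃ/ at distance 5.

p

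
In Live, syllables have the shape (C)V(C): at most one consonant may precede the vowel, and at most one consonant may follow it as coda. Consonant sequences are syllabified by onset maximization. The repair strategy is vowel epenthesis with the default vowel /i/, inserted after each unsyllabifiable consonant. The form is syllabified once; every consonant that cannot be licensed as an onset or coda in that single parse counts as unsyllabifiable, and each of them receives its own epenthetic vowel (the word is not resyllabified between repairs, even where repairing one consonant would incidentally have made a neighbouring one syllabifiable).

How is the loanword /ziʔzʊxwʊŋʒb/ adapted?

Syllabifying with onset maximization leaves /ʒ/, /b/ stranded (at most one coda consonant is licensed; onsets are limited to one consonant).
Each unlicensed consonant becomes the onset of a new syllable: /ʒ/ → /ʒi/, /b/ → /bi/.

ziʔzʊxwʊŋʒibi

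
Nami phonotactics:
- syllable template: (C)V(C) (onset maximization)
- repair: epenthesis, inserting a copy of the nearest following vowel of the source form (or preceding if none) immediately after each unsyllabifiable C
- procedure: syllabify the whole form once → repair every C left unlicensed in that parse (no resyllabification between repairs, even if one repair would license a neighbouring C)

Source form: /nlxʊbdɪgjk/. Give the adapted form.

The consonants /n/, /l/, /j/, /k/ cannot be parsed into a legal (C)V(C) syllable (at most one coda consonant is licensed; onsets are limited to one consonant).
Epenthesis after each stranded consonant: /n/ → /nʊ/, /l/ → /lʊ/, /j/ → /jɪ/, /k/ → /kɪ/.

nʊlʊxʊbdɪgjɪkɪ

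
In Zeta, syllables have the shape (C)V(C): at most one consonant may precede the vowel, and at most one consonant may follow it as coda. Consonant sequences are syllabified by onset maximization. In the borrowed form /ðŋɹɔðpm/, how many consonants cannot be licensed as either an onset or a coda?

4

Under (C)V(C), the unsyllabifiable consonants are /ð/, /ŋ/, /p/, /m/ (at most one coda consonant is licensed; onsets are limited to one consonant).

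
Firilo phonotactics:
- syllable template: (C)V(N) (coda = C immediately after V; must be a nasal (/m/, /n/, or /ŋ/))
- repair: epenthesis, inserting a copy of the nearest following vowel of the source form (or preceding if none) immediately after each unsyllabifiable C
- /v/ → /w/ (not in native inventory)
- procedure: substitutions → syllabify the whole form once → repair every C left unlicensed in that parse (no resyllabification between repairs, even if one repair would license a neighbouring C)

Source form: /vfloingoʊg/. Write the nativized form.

wofoloingoʊgʊ

Substitution: /v/ → /w/, giving /wfloingoʊg/.
The consonants /w/, /f/, /g/ cannot be parsed into a legal (C)V(N) syllable (only a nasal (/m/, /n/, or /ŋ/) is licensed in coda position; onsets are limited to one consonant).
Inserting the epenthetic vowel yields /w/ → /wo/, /f/ → /fo/, /g/ → /gʊ/.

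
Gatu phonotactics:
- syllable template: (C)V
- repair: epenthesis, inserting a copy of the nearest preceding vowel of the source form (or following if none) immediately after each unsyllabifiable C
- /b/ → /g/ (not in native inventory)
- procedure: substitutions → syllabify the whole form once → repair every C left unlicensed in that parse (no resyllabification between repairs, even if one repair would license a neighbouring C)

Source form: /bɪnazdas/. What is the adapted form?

gɪnazadasa

Substitution: /b/ → /g/, giving /gɪnazdas/.
Syllabifying with onset maximization leaves /z/, /s/ stranded (no codas are permitted; onsets are limited to one consonant).
Each unlicensed consonant becomes the onset of a new syllable: /z/ → /za/, /s/ → /sa/.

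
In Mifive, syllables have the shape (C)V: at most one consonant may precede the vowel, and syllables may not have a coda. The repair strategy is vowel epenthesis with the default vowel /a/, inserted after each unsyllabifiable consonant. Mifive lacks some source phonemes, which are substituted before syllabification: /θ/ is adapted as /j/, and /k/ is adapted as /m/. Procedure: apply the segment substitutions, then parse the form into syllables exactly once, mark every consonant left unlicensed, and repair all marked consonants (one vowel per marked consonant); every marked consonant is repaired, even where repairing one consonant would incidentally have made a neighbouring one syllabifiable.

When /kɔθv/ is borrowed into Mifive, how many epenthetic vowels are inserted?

After substitution the input is /mɔjv/.
The unsyllabifiable consonants are /j/, /v/; each receives one epenthetic vowel.

2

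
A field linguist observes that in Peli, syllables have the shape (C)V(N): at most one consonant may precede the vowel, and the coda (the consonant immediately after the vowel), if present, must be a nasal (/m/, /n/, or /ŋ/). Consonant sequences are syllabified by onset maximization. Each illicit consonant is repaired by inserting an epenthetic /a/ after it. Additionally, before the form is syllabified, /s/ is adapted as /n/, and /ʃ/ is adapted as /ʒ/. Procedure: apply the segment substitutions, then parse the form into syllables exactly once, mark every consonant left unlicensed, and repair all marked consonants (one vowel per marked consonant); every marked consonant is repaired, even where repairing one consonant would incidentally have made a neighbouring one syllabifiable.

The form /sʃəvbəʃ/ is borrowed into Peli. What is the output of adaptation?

naʒəvabəʒa

Substitution: /s/ → /n/, /ʃ/ → /ʒ/, giving /nʒəvbəʒ/.
The consonants /n/, /v/, /ʒ/ cannot be parsed into a legal (C)V(N) syllable (only a nasal (/m/, /n/, or /ŋ/) is licensed in coda position; onsets are limited to one consonant).
Inserting the epenthetic vowel yields /n/ → /na/, /v/ → /va/, /ʒ/ → /ʒa/.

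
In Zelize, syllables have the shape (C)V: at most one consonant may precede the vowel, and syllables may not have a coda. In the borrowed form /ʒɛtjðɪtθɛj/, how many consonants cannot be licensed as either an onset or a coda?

Syllabifying with onset maximization leaves /t/, /j/, /t/, /j/ stranded (no codas are permitted; onsets are limited to one consonant).

4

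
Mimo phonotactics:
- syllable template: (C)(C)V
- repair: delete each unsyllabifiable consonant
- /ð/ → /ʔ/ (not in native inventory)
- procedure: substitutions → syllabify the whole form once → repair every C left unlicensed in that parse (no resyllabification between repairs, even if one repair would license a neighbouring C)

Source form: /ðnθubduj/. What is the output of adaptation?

nθubdu

Substitution: /ð/ → /ʔ/, giving /ʔnθubduj/.
Syllabifying with onset maximization leaves /ʔ/, /j/ stranded (no codas are permitted; onsets may contain at most 2 consonants).
Deletion applies to /ʔ/, /j/.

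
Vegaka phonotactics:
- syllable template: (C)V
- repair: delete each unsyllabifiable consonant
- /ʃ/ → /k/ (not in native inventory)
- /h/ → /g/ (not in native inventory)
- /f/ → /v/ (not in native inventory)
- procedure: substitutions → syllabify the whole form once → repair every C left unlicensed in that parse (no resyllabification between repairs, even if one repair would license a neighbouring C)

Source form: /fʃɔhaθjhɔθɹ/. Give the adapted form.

Substitution: /f/ → /v/, /ʃ/ → /k/, /h/ → /g/, giving /vkɔgaθjgɔθɹ/.
Syllabifying with onset maximization leaves /v/, /θ/, /j/, /θ/, /ɹ/ stranded (no codas are permitted; onsets are limited to one consonant).
Each unlicensed consonant is deleted: /v/, /θ/, /j/, /θ/, /ɹ/.

kɔgagɔ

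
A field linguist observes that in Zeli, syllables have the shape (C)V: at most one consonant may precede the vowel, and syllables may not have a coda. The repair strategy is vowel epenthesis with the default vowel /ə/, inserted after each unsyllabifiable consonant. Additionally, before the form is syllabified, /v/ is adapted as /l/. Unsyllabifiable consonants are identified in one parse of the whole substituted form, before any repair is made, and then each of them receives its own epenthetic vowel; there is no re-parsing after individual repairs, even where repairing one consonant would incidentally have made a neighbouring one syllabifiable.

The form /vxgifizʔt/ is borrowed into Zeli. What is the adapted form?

Substitution: /v/ → /l/, giving /lxgifizʔt/.
Under (C)V, the unsyllabifiable consonants are /l/, /x/, /z/, /ʔ/, /t/ (no codas are permitted; onsets are limited to one consonant).
Epenthesis after each stranded consonant: /l/ → /lə/, /x/ → /xə/, /z/ → /zə/, /ʔ/ → /ʔə/, /t/ → /tə/.

ləxəgifizəʔətə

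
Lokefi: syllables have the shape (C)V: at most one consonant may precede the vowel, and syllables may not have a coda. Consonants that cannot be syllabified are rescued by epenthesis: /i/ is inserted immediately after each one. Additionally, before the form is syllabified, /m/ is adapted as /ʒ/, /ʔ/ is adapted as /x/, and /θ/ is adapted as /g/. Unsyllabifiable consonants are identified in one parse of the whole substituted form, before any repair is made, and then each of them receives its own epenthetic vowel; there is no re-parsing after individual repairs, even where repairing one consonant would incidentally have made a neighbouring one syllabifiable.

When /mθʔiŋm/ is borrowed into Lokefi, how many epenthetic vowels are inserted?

4

After substitution the input is /ʒgxiŋʒ/.
The unsyllabifiable consonants are /ʒ/, /g/, /ŋ/, /ʒ/; each receives one epenthetic vowel.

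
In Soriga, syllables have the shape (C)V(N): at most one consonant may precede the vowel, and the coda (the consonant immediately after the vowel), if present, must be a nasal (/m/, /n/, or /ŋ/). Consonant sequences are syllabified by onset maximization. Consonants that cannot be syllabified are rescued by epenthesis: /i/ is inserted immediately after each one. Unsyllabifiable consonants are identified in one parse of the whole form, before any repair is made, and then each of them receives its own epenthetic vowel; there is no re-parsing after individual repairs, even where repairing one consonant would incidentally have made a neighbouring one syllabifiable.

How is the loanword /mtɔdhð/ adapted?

mitɔdihiði

Under (C)V(N), the unsyllabifiable consonants are /m/, /d/, /h/, /ð/ (only a nasal (/m/, /n/, or /ŋ/) is licensed in coda position; onsets are limited to one consonant).
Each unlicensed consonant becomes the onset of a new syllable: /m/ → /mi/, /d/ → /di/, /h/ → /hi/, /ð/ → /ði/.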